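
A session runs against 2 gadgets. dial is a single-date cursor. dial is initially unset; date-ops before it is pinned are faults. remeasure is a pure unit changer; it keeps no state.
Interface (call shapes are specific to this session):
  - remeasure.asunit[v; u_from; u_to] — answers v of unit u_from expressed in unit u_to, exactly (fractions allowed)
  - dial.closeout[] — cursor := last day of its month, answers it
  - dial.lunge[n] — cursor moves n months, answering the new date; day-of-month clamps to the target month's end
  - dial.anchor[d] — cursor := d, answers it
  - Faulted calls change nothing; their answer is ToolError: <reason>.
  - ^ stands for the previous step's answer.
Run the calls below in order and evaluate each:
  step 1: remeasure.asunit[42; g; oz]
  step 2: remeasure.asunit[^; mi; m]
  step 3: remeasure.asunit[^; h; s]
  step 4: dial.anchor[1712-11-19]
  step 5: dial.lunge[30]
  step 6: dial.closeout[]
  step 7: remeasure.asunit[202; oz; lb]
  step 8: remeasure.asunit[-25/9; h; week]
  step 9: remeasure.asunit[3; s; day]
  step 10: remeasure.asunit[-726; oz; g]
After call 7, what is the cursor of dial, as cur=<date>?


I use remeasure.asunit on v='42', u_from='g', u_to='oz', and get 9600000/6479891.
Invoking remeasure.asunit on v='^', u_from='mi', u_to='m', → 1404518400/589081.
Now I run remeasure.asunit on v='^', u_from='h', u_to='s', yielding 5056266240000/589081.
Calling dial.anchor on d='1712-11-19', which returns 1712-11-19.
I try dial.lunge on n='30', → 1715-05-19.
I try dial.closeout(), yielding 1715-05-31.
Using remeasure.asunit on v='202', u_from='oz', u_to='lb', and get 101/8.
Next I call remeasure.asunit on v='-25/9', u_from='h', u_to='week', yielding -25/1512.
Now I run remeasure.asunit on v='3', u_from='s', u_to='day', — result: 1/28800.
I use remeasure.asunit on v='-726', u_from='oz', u_to='g', which returns -16465403031/800000.

Answer: cur=1715-05-31


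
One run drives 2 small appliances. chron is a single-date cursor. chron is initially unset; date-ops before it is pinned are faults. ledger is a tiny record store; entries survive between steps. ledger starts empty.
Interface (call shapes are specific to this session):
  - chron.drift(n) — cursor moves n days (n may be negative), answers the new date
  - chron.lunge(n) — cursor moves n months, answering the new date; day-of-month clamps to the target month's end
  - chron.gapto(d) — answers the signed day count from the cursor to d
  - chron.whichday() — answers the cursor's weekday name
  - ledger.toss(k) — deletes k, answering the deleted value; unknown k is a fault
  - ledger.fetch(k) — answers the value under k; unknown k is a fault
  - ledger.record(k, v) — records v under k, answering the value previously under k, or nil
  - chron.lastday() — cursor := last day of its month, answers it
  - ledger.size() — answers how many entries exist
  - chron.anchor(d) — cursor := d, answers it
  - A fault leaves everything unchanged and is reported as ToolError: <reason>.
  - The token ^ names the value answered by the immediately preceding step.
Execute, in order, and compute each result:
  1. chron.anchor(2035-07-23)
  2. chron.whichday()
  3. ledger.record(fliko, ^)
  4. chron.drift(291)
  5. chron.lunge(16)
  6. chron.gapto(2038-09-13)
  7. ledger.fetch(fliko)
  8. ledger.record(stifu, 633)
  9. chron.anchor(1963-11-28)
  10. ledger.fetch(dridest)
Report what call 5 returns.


# chron.anchor(2035-07-23) => 2035-07-23
# chron.whichday() => Monday
# ledger.record(fliko, ^) => nil
# chron.drift(291) => 2036-05-09
# chron.lunge(16) => 2037-09-09
# chron.gapto(2038-09-13) => 369
# ledger.fetch(fliko) => Monday
# ledger.record(stifu, 633) => nil
# chron.anchor(1963-11-28) => 1963-11-28
# ledger.fetch(dridest) => ToolError: no such key dridest

Answer: 2037-09-09


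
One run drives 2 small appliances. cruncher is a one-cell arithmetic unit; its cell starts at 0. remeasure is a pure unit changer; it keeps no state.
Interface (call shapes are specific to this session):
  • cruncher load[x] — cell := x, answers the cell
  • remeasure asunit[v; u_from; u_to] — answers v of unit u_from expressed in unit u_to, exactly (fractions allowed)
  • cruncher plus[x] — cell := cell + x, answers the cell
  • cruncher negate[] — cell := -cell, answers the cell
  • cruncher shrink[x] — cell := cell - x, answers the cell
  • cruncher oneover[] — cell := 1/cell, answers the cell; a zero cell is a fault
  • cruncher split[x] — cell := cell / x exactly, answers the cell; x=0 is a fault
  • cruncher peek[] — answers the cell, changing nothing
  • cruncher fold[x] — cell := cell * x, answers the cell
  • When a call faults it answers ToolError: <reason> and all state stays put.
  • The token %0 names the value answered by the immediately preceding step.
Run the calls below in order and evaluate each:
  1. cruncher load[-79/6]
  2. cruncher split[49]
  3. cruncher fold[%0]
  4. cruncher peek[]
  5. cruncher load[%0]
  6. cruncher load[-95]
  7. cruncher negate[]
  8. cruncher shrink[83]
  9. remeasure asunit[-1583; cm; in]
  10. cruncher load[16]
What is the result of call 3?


Answer: 6241/86436

Derivation:
I invoke cruncher load using x=-79/6: -79/6.
I invoke cruncher split using x=49, giving -79/294.
Invoking cruncher fold using x=%0, — result: 6241/86436.
I use cruncher peek, — result: 6241/86436.
I run cruncher load using x=%0, and get 6241/86436.
I run cruncher load using x=-95, giving -95.
I call cruncher negate(), which returns 95.
Next I call cruncher shrink using x=83, and get 12.
I run remeasure asunit using v=-1583, u_from=cm, u_to=in, and see -79150/127.
Using cruncher load using x=16, giving 16.


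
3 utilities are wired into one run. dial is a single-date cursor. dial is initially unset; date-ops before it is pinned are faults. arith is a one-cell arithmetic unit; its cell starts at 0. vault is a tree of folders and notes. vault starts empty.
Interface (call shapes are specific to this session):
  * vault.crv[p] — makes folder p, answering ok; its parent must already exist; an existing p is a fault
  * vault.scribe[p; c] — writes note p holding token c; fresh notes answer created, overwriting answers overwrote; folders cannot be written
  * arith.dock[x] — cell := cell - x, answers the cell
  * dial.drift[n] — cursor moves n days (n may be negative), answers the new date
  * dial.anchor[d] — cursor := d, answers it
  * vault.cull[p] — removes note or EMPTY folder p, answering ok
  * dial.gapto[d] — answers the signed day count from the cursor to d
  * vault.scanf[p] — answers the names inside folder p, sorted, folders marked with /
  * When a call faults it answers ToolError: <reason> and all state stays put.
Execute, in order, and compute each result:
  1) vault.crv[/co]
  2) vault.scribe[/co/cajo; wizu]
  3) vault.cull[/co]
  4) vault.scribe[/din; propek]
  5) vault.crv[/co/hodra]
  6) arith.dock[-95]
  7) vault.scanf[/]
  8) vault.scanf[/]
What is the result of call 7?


==> vault.crv(p→/co)
<== ok
==> vault.scribe(p→/co/cajo, c→wizu)
<== created
==> vault.cull(p→/co)
<== ToolError: not empty
==> vault.scribe(p→/din, c→propek)
<== created
==> vault.crv(p→/co/hodra)
<== ok
==> arith.dock(x→-95)
<== 95
==> vault.scanf(p→/)
<== [co/, din]
==> vault.scanf(p→/)
<== [co/, din]

Answer: [co/, din]


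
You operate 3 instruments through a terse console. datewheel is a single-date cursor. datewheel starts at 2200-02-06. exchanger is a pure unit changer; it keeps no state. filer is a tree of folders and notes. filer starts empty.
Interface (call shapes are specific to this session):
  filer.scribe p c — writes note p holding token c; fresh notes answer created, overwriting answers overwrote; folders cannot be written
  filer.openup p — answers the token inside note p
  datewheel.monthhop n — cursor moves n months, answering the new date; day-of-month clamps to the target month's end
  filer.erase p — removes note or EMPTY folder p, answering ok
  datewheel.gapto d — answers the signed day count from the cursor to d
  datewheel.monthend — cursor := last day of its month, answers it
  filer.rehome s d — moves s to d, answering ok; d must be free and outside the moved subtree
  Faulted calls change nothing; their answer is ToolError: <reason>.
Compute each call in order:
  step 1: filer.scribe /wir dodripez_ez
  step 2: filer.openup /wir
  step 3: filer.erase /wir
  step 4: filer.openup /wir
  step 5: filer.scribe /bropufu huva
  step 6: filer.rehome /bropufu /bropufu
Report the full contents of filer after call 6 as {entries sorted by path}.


·→ filer.scribe(/wir, dodripez_ez)
·← created
·→ filer.openup(/wir)
·← dodripez_ez
·→ filer.erase(/wir)
·← ok
·→ filer.openup(/wir)
·← ToolError: not found
·→ filer.scribe(/bropufu, huva)
·← created
·→ filer.rehome(/bropufu, /bropufu)
·← ToolError: exists

Answer: {bropufu=huva}


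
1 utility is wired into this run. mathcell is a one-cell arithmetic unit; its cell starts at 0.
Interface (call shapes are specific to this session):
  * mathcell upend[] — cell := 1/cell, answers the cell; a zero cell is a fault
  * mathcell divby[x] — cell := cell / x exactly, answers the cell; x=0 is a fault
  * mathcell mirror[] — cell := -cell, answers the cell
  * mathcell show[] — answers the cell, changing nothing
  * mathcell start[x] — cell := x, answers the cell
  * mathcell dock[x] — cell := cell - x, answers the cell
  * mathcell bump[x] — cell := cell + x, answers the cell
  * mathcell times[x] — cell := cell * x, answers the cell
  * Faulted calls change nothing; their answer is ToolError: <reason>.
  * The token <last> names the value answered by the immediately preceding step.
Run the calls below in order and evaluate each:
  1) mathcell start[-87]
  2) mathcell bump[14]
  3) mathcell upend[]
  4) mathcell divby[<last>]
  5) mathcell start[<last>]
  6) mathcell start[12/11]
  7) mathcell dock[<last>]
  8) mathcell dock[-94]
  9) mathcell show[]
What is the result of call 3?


$ mathcell start -87
[out] -87
$ mathcell bump 14
[out] -73
$ mathcell upend
[out] -1/73
$ mathcell divby <last>
[out] 1
$ mathcell start <last>
[out] 1
$ mathcell start 12/11
[out] 12/11
$ mathcell dock <last>
[out] 0
$ mathcell dock -94
[out] 94
$ mathcell show
[out] 94

Answer: -1/73


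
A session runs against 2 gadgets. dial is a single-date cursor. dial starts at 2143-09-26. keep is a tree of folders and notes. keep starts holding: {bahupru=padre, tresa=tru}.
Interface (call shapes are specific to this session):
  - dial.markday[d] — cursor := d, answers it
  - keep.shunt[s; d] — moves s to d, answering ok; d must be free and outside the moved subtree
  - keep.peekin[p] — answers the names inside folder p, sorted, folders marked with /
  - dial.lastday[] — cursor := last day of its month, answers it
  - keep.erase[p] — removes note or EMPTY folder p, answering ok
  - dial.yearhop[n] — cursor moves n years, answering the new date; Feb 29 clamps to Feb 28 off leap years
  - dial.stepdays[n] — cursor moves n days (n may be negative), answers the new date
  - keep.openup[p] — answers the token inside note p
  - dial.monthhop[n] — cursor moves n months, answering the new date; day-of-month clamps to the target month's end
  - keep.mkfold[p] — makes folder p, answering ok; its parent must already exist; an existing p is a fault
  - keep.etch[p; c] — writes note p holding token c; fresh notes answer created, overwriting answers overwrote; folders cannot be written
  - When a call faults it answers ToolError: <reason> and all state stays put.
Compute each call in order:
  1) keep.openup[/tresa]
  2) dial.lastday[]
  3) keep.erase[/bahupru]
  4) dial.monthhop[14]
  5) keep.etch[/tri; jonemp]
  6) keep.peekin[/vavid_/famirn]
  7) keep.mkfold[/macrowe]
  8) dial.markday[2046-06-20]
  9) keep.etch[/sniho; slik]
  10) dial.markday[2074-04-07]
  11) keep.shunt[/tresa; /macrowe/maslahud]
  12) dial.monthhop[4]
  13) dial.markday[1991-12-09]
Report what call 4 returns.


Answer: 2144-11-30

Derivation:
$ keep.openup p=/tresa
= tru
$ dial.lastday
= 2143-09-30
$ keep.erase p=/bahupru
= ok
$ dial.monthhop n=14
= 2144-11-30
$ keep.etch p=/tri c=jonemp
= created
$ keep.peekin p=/vavid_/famirn
= ToolError: not found
$ keep.mkfold p=/macrowe
= ok
$ dial.markday d=2046-06-20
= 2046-06-20
$ keep.etch p=/sniho c=slik
= created
$ dial.markday d=2074-04-07
= 2074-04-07
$ keep.shunt s=/tresa d=/macrowe/maslahud
= ok
$ dial.monthhop n=4
= 2074-08-07
$ dial.markday d=1991-12-09
= 1991-12-09


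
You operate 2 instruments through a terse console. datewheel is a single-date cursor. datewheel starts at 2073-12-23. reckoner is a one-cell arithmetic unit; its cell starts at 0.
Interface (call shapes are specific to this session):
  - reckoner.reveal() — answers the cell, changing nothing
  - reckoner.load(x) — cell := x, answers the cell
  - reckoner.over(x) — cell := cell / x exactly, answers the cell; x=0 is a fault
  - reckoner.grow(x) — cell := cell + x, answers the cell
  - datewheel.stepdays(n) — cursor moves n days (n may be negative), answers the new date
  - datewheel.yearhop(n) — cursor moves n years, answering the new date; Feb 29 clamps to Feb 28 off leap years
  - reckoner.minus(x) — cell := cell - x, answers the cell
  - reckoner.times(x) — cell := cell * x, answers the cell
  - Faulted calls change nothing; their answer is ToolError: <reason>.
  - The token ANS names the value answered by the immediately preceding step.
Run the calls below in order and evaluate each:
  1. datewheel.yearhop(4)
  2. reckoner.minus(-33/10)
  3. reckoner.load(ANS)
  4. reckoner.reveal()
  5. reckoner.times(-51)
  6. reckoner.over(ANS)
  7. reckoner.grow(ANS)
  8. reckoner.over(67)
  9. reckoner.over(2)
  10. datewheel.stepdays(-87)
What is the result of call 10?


Answer: 2077-09-27

Derivation:
Act: datewheel.yearhop[n='4']
Obs: 2077-12-23
Act: reckoner.minus[x='-33/10']
Obs: 33/10
Act: reckoner.load[x='ANS']
Obs: 33/10
Act: reckoner.reveal[]
Obs: 33/10
Act: reckoner.times[x='-51']
Obs: -1683/10
Act: reckoner.over[x='ANS']
Obs: 1
Act: reckoner.grow[x='ANS']
Obs: 2
Act: reckoner.over[x='67']
Obs: 2/67
Act: reckoner.over[x='2']
Obs: 1/67
Act: datewheel.stepdays[n='-87']
Obs: 2077-09-27


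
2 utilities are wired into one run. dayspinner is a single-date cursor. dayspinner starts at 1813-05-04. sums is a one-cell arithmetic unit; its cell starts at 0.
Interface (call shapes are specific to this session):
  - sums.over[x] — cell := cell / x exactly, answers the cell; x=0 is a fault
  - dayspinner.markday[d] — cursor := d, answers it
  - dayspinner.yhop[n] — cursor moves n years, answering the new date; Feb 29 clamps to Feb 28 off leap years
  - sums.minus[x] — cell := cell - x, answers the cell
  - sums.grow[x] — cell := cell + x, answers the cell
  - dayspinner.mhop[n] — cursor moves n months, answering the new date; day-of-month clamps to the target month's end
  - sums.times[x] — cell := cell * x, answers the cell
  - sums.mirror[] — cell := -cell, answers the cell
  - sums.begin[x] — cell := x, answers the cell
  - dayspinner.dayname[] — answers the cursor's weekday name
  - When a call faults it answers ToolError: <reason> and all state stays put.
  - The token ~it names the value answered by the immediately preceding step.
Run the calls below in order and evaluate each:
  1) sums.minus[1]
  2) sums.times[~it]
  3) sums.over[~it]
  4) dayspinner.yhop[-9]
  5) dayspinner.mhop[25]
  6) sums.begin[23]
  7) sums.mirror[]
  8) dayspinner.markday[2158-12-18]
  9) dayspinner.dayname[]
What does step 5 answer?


Answer: 1806-06-04

Derivation:
·→ sums.minus(x: 1)
·← -1
·→ sums.times(x: ~it)
·← 1
·→ sums.over(x: ~it)
·← 1
·→ dayspinner.yhop(n: -9)
·← 1804-05-04
·→ dayspinner.mhop(n: 25)
·← 1806-06-04
·→ sums.begin(x: 23)
·← 23
·→ sums.mirror()
·← -23
·→ dayspinner.markday(d: 2158-12-18)
·← 2158-12-18
·→ dayspinner.dayname()
·← Monday


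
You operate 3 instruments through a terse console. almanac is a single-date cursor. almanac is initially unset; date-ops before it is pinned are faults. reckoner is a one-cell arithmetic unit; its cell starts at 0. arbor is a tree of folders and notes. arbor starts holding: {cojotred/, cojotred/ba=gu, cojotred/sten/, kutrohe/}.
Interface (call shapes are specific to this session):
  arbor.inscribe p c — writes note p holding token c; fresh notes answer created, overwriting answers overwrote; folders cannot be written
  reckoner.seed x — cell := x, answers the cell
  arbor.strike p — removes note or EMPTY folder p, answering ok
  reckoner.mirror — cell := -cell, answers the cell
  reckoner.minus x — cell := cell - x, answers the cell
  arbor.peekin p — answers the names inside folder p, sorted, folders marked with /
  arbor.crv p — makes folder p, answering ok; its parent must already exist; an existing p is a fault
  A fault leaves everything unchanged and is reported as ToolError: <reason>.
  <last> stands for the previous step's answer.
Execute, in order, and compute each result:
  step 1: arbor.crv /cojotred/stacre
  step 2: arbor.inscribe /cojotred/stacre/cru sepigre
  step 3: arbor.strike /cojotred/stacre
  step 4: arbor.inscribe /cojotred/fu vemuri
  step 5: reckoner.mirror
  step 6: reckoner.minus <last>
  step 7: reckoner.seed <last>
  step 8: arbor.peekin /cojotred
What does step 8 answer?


-- arbor.crv(p='/cojotred/stacre') -> ok
-- arbor.inscribe(p='/cojotred/stacre/cru', c='sepigre') -> created
-- arbor.strike(p='/cojotred/stacre') -> ToolError: not empty
-- arbor.inscribe(p='/cojotred/fu', c='vemuri') -> created
-- reckoner.mirror() -> 0
-- reckoner.minus(x='<last>') -> 0
-- reckoner.seed(x='<last>') -> 0
-- arbor.peekin(p='/cojotred') -> [ba, fu, stacre/, sten/]

Answer: [ba, fu, stacre/, sten/]


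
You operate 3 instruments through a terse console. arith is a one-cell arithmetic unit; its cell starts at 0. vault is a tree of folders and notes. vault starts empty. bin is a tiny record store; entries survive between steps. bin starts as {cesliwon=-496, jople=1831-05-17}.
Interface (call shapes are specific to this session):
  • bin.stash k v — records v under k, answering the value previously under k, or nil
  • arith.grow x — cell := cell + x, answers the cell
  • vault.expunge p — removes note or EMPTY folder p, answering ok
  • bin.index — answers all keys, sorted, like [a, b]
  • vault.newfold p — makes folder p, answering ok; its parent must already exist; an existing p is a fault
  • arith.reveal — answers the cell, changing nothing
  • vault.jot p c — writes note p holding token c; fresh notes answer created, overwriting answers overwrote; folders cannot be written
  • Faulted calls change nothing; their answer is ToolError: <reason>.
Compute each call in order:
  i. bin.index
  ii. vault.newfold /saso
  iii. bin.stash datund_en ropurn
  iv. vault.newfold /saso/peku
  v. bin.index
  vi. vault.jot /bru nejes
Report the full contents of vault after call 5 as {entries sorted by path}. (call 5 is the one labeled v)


Answer: {saso/, saso/peku/}

Derivation:
Then bin.index, → [cesliwon, jople].
Now I run vault.newfold on p='/saso', and observe ok.
I try bin.stash on k='datund_en', v='ropurn': nil.
I call vault.newfold on p='/saso/peku', yielding ok.
Now I run bin.index(), → [cesliwon, datund_en, jople].
Invoking vault.jot on p='/bru', c='nejes', giving created.


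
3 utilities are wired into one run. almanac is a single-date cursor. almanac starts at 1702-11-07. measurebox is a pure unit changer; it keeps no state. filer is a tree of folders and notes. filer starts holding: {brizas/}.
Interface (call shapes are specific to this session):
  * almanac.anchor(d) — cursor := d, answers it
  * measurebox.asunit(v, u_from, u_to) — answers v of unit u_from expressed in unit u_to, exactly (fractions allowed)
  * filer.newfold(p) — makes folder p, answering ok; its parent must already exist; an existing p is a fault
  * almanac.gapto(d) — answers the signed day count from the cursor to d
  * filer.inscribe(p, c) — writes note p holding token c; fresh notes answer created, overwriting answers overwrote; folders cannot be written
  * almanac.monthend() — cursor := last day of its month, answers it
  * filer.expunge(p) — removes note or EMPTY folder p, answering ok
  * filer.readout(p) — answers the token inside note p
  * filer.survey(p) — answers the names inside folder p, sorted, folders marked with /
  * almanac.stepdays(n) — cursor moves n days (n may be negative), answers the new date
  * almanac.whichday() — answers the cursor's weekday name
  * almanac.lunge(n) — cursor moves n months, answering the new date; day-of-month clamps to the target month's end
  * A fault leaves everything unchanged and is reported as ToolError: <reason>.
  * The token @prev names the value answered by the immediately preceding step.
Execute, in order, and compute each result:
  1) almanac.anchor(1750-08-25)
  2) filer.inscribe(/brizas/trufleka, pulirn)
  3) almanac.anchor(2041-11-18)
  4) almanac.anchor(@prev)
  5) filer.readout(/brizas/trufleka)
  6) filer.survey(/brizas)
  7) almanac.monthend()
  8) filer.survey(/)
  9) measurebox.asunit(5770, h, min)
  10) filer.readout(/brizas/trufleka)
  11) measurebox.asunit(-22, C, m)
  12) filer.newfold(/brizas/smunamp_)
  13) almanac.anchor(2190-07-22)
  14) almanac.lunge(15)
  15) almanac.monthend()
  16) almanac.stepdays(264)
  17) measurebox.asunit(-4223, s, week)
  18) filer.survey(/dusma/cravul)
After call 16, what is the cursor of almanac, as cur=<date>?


·→ almanac.anchor(d='1750-08-25')
·← 1750-08-25
·→ filer.inscribe(p='/brizas/trufleka', c='pulirn')
·← created
·→ almanac.anchor(d='2041-11-18')
·← 2041-11-18
·→ almanac.anchor(d='@prev')
·← 2041-11-18
·→ filer.readout(p='/brizas/trufleka')
·← pulirn
·→ filer.survey(p='/brizas')
·← [trufleka]
·→ almanac.monthend()
·← 2041-11-30
·→ filer.survey(p='/')
·← [brizas/]
·→ measurebox.asunit(v='5770', u_from='h', u_to='min')
·← 346200
·→ filer.readout(p='/brizas/trufleka')
·← pulirn
·→ measurebox.asunit(v='-22', u_from='C', u_to='m')
·← ToolError: incompatible units
·→ filer.newfold(p='/brizas/smunamp_')
·← ok
·→ almanac.anchor(d='2190-07-22')
·← 2190-07-22
·→ almanac.lunge(n='15')
·← 2191-10-22
·→ almanac.monthend()
·← 2191-10-31
·→ almanac.stepdays(n='264')
·← 2192-07-21
·→ measurebox.asunit(v='-4223', u_from='s', u_to='week')
·← -4223/604800
·→ filer.survey(p='/dusma/cravul')
·← ToolError: not found

Answer: cur=2192-07-21


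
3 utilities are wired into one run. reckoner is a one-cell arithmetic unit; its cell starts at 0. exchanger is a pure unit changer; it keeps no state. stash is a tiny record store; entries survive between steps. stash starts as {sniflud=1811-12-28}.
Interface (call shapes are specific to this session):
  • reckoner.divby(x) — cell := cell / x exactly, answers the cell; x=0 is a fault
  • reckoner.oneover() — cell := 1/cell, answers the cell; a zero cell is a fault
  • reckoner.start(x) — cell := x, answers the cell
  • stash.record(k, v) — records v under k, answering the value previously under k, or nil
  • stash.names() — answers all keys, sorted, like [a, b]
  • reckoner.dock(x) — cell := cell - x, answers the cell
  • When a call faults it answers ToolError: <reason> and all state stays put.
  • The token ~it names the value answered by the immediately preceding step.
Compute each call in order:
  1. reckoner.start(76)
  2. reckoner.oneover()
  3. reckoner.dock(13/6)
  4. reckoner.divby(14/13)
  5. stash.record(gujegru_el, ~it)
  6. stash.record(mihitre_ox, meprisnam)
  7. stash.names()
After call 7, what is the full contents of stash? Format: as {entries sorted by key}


Answer: {gujegru_el=-6383/3192, mihitre_ox=meprisnam, sniflud=1811-12-28}

Derivation:
>> start(76)
<< 76
>> oneover()
<< 1/76
>> dock(13/6)
<< -491/228
>> divby(14/13)
<< -6383/3192
>> record(gujegru_el, ~it)
<< nil
>> record(mihitre_ox, meprisnam)
<< nil
>> names()
<< [gujegru_el, mihitre_ox, sniflud]


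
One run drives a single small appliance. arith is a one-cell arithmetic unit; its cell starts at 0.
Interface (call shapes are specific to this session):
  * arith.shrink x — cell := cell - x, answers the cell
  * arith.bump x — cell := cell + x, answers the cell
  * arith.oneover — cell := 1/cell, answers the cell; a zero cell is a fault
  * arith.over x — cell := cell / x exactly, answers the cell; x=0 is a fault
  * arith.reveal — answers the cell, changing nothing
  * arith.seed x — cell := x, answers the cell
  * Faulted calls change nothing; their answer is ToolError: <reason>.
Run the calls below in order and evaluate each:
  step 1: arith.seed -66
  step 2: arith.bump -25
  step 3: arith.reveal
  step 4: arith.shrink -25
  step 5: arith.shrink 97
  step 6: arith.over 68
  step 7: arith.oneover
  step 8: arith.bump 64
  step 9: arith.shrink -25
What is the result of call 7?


I run arith.seed with -66, — result: -66.
I call arith.bump with -25: -91.
Using arith.reveal(), yielding -91.
Calling arith.shrink with -25, which returns -66.
I try arith.shrink with 97, → -163.
Calling arith.over with 68, and observe -163/68.
Now I run arith.oneover, → -68/163.
Now I run arith.bump with 64, yielding 10364/163.
Calling arith.shrink with -25, and observe 14439/163.

Answer: -68/163


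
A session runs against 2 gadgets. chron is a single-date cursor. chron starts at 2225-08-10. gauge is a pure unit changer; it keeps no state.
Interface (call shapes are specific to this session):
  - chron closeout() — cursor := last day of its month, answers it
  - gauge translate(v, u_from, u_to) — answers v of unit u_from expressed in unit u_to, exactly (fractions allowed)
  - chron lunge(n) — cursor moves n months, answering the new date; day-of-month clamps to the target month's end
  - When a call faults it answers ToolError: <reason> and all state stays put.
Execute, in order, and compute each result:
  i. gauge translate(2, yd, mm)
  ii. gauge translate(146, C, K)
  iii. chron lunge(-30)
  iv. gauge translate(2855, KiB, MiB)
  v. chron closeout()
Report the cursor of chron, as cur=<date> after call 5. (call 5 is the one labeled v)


Answer: cur=2223-02-28

Derivation:
CALL gauge translate[2; yd; mm]
RET  9144/5
CALL gauge translate[146; C; K]
RET  8383/20
CALL chron lunge[-30]
RET  2223-02-10
CALL gauge translate[2855; KiB; MiB]
RET  2855/1024
CALL chron closeout[]
RET  2223-02-28


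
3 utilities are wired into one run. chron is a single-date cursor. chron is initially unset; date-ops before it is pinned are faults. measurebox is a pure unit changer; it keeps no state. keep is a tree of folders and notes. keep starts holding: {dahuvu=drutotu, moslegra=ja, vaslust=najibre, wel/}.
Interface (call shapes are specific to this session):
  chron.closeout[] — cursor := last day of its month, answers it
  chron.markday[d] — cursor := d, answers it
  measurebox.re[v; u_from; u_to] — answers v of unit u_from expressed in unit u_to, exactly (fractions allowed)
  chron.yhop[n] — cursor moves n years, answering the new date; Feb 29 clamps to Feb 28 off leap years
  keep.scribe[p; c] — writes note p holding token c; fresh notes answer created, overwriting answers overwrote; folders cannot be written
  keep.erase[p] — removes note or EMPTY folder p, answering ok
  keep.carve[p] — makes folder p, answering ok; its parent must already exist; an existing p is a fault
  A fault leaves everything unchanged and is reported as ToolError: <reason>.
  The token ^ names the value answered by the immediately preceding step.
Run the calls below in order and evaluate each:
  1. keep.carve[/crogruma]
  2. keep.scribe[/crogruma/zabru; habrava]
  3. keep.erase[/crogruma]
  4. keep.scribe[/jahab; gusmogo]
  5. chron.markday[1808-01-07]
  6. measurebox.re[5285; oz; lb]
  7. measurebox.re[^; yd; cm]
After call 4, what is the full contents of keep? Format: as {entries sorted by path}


Answer: {crogruma/, crogruma/zabru=habrava, dahuvu=drutotu, jahab=gusmogo, moslegra=ja, vaslust=najibre, wel/}

Derivation:
-- 1. carve(p=/crogruma) => ok
-- 2. scribe(p=/crogruma/zabru, c=habrava) => created
-- 3. erase(p=/crogruma) => ToolError: not empty
-- 4. scribe(p=/jahab, c=gusmogo) => created
-- 5. markday(d=1808-01-07) => 1808-01-07
-- 6. re(v=5285, u_from=oz, u_to=lb) => 5285/16
-- 7. re(v=^, u_from=yd, u_to=cm) => 1208151/40


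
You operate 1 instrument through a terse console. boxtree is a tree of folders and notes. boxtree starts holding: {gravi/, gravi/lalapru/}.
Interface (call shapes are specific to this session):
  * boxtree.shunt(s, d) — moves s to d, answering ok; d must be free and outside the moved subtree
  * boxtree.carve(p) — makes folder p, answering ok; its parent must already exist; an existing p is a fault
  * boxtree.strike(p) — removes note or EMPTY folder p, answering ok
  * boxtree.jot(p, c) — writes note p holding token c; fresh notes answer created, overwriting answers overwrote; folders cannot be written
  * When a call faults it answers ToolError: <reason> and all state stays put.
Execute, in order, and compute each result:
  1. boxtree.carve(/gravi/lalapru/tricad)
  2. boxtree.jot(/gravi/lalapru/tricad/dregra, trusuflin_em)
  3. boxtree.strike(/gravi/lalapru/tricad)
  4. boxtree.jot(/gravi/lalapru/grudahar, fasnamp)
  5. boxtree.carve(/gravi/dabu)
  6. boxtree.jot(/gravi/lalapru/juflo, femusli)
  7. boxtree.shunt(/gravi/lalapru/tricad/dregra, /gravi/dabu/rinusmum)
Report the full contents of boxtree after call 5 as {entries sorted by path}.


-> carve(p='/gravi/lalapru/tricad')
<- ok
-> jot(p='/gravi/lalapru/tricad/dregra', c='trusuflin_em')
<- created
-> strike(p='/gravi/lalapru/tricad')
<- ToolError: not empty
-> jot(p='/gravi/lalapru/grudahar', c='fasnamp')
<- created
-> carve(p='/gravi/dabu')
<- ok
-> jot(p='/gravi/lalapru/juflo', c='femusli')
<- created
-> shunt(s='/gravi/lalapru/tricad/dregra', d='/gravi/dabu/rinusmum')
<- ok

Answer: {gravi/, gravi/dabu/, gravi/lalapru/, gravi/lalapru/grudahar=fasnamp, gravi/lalapru/tricad/, gravi/lalapru/tricad/dregra=trusuflin_em}


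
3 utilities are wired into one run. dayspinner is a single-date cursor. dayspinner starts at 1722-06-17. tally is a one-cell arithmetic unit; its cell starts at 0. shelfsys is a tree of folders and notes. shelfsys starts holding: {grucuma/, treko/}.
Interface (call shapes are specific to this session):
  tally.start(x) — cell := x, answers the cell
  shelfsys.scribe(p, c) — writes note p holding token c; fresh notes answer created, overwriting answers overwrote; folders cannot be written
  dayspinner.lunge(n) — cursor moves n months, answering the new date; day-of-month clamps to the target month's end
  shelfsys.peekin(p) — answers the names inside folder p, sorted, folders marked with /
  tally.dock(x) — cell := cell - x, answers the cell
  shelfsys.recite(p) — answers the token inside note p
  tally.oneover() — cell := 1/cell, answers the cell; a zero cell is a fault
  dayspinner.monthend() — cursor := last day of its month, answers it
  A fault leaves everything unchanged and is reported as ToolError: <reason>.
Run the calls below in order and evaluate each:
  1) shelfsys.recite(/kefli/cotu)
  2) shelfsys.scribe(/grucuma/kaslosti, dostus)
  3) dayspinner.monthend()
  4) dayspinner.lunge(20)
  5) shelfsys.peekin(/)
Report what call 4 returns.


Using shelfsys.recite passing /kefli/cotu, yielding ToolError: not found.
Now I run shelfsys.scribe passing /grucuma/kaslosti, dostus, and observe created.
Now I run dayspinner.monthend(), which returns 1722-06-30.
Now I run dayspinner.lunge passing 20: 1724-02-29.
I try shelfsys.peekin passing /, which returns [grucuma/, treko/].

Answer: 1724-02-29


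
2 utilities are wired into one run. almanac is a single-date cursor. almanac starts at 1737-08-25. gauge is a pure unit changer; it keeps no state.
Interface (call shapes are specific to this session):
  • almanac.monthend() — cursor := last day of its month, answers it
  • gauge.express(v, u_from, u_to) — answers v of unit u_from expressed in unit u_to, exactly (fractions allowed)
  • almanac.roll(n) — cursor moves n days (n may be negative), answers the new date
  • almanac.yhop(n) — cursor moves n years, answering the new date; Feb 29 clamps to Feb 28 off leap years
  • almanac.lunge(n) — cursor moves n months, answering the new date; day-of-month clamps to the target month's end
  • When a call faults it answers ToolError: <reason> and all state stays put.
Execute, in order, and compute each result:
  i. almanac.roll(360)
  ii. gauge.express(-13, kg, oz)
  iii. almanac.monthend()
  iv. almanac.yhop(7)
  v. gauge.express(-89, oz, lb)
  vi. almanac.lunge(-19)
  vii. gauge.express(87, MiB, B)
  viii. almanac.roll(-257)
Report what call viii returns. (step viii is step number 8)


>>> roll n: 360
:: 1738-08-20
>>> express v: -13 u_from: kg u_to: oz
:: -20800000000/45359237
>>> monthend
:: 1738-08-31
>>> yhop n: 7
:: 1745-08-31
>>> express v: -89 u_from: oz u_to: lb
:: -89/16
>>> lunge n: -19
:: 1744-01-31
>>> express v: 87 u_from: MiB u_to: B
:: 91226112
>>> roll n: -257
:: 1743-05-19

Answer: 1743-05-19


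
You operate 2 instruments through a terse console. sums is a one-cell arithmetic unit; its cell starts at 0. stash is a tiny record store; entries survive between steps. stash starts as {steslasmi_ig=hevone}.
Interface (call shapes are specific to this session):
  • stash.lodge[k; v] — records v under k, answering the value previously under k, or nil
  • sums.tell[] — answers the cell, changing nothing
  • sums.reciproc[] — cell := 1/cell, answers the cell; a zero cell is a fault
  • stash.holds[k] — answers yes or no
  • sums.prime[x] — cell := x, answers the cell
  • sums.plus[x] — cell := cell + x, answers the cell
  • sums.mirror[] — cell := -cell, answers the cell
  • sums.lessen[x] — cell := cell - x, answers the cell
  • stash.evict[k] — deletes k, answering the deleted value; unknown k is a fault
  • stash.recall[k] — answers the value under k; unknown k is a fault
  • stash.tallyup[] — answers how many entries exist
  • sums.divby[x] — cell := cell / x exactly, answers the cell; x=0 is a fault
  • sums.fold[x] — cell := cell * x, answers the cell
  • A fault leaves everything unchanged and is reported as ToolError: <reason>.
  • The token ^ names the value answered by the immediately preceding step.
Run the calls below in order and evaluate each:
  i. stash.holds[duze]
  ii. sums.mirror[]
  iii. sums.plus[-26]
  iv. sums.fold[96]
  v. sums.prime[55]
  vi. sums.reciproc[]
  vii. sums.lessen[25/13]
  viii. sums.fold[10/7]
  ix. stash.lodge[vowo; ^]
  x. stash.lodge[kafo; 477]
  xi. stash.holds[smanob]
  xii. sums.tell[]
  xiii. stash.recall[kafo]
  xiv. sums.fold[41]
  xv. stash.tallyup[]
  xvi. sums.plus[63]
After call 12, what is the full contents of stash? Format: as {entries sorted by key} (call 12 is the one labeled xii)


Answer: {kafo=477, steslasmi_ig=hevone, vowo=-2724/1001}

Derivation:
;; 1. stash.holds(k→duze) => no
;; 2. sums.mirror() => 0
;; 3. sums.plus(x→-26) => -26
;; 4. sums.fold(x→96) => -2496
;; 5. sums.prime(x→55) => 55
;; 6. sums.reciproc() => 1/55
;; 7. sums.lessen(x→25/13) => -1362/715
;; 8. sums.fold(x→10/7) => -2724/1001
;; 9. stash.lodge(k→vowo, v→^) => nil
;; 10. stash.lodge(k→kafo, v→477) => nil
;; 11. stash.holds(k→smanob) => no
;; 12. sums.tell() => -2724/1001
;; 13. stash.recall(k→kafo) => 477
;; 14. sums.fold(x→41) => -111684/1001
;; 15. stash.tallyup() => 3
;; 16. sums.plus(x→63) => -48621/1001


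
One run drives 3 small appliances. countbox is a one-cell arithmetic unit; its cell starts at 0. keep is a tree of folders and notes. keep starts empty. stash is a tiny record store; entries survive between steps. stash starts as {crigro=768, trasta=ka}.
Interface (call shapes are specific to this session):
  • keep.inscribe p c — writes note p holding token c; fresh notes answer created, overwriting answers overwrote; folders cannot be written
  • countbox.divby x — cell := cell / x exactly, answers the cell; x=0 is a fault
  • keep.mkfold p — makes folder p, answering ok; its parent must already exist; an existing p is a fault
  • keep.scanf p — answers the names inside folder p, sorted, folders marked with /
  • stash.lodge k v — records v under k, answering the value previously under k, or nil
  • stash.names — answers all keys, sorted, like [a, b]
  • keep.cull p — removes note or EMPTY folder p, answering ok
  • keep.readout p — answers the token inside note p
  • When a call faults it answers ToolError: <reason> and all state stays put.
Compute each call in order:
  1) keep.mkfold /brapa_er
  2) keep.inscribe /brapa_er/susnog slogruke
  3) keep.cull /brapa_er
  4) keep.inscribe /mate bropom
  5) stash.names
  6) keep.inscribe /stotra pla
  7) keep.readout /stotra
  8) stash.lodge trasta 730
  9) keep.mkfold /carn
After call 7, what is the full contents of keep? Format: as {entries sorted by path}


Calling keep.mkfold with p=/brapa_er, which returns ok.
I call keep.inscribe with p=/brapa_er/susnog, c=slogruke, and observe created.
Invoking keep.cull with p=/brapa_er, → ToolError: not empty.
Calling keep.inscribe with p=/mate, c=bropom, yielding created.
I try stash.names(): [crigro, trasta].
Then keep.inscribe with p=/stotra, c=pla, which returns created.
Then keep.readout with p=/stotra, → pla.
Invoking stash.lodge with k=trasta, v=730, yielding ka.
Using keep.mkfold with p=/carn, → ok.

Answer: {brapa_er/, brapa_er/susnog=slogruke, mate=bropom, stotra=pla}


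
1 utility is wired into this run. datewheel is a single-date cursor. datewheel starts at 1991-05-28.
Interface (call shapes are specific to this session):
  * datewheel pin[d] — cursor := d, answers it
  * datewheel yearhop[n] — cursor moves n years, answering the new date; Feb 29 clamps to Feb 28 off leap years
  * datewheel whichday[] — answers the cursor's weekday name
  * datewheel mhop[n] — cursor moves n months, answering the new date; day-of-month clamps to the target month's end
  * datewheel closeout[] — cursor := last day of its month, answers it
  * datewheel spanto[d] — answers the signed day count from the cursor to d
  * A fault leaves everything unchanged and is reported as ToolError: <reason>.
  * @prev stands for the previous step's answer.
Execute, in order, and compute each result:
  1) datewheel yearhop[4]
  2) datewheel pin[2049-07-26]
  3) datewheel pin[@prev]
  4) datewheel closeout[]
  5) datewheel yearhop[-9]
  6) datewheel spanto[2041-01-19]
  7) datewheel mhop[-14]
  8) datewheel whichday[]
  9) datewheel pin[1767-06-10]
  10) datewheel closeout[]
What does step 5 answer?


Answer: 2040-07-31

Derivation:
I invoke datewheel yearhop(n='4'), giving 1995-05-28.
Next I call datewheel pin(d='2049-07-26'), — result: 2049-07-26.
Next I call datewheel pin(d='@prev'): 2049-07-26.
I use datewheel closeout(), and see 2049-07-31.
Then datewheel yearhop(n='-9'), giving 2040-07-31.
I run datewheel spanto(d='2041-01-19'), and see 172.
I use datewheel mhop(n='-14'), — result: 2039-05-31.
I call datewheel whichday: Tuesday.
Now I run datewheel pin(d='1767-06-10'), and see 1767-06-10.
I try datewheel closeout(), and observe 1767-06-30.


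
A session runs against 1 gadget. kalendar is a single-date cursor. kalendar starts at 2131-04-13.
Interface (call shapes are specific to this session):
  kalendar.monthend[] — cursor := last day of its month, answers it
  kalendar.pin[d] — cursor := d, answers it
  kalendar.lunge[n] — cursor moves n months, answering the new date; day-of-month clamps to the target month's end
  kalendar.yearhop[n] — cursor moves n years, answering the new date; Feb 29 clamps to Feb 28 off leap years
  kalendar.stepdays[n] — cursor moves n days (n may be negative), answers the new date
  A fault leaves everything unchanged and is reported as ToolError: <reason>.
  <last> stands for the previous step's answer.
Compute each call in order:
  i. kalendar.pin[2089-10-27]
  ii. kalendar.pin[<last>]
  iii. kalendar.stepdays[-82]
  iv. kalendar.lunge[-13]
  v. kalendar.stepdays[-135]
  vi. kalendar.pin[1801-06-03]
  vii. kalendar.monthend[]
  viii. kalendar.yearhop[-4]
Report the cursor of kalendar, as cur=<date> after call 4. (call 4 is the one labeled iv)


Answer: cur=2088-07-06

Derivation:
-> kalendar.pin(d=2089-10-27)
<- 2089-10-27
-> kalendar.pin(d=<last>)
<- 2089-10-27
-> kalendar.stepdays(n=-82)
<- 2089-08-06
-> kalendar.lunge(n=-13)
<- 2088-07-06
-> kalendar.stepdays(n=-135)
<- 2088-02-22
-> kalendar.pin(d=1801-06-03)
<- 1801-06-03
-> kalendar.monthend()
<- 1801-06-30
-> kalendar.yearhop(n=-4)
<- 1797-06-30
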